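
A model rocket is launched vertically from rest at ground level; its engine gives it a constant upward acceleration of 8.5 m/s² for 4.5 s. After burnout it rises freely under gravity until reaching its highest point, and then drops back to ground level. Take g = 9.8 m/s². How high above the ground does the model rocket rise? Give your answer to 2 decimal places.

Phase 1 (powered ascent): v₀ = 0 m/s, a = 8.5 m/s².
v = v₀ + at = 0 + (8.5)(4.5) = 38.2 m/s
Δx = v₀t + ½at² = 0·4.5 + 0.5·8.5·4.5² = 86.1 m

Phase 2 (coasting upward): v₀ = 38.2 m/s, a = -9.8 m/s².
v = v₀ + at → t = (0 − 38.2) / -9.8 = 3.90 s
v² = v₀² + 2aΔx → Δx = (0² − 38.2²)/(2·-9.8) = 74.6 m
Maximum height = 86.1 + 74.6 = 161 m

160.71 m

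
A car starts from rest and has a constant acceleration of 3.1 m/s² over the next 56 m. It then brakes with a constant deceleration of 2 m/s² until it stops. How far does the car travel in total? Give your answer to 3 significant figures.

143 m

Phase 1 (accelerating): v₀ = 0 m/s, a = 3.1 m/s².
v² = v₀² + 2aΔx = 0² + 2·3.1·56 = 347 → v = 18.6 m/s
t = (v − v₀)/a = (18.6 − 0)/3.1 = 6.01 s

Phase 2 (decelerating): v₀ = 18.6 m/s, a = -2 m/s².
v = v₀ + at → t = (0 − 18.6) / -2 = 9.32 s
v² = v₀² + 2aΔx → Δx = (0² − 18.6²)/(2·-2) = 86.8 m
Total distance = 56.0 + 86.8 = 143 m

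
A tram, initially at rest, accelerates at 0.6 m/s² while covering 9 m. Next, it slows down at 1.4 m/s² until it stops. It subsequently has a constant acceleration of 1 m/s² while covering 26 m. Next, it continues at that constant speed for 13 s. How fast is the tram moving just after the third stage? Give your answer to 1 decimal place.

7.2 m/s

Phase 1 (accelerating): v₀ = 0 m/s, a = 0.6 m/s².
v² = v₀² + 2aΔx = 0² + 2·0.6·9 = 10.8 → v = 3.29 m/s
t = (v − v₀)/a = (3.29 − 0)/0.6 = 5.48 s

Phase 2 (decelerating): v₀ = 3.29 m/s, a = -1.4 m/s².
v = v₀ + at → t = (0 − 3.29) / -1.4 = 2.35 s
v² = v₀² + 2aΔx → Δx = (0² − 3.29²)/(2·-1.4) = 3.86 m

Phase 3 (accelerating): v₀ = 0 m/s, a = 1 m/s².
v² = v₀² + 2aΔx = 0² + 2·1·26 = 52.0 → v = 7.21 m/s
t = (v − v₀)/a = (7.21 − 0)/1 = 7.21 s
Speed at end of phase 3 = 7.21 m/s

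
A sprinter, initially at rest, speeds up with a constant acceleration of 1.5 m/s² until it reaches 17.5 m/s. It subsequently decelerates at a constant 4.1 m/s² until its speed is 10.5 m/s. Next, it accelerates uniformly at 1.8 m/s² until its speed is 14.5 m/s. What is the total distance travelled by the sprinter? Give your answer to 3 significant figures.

154 m

Phase 1 (accelerating): v₀ = 0 m/s, a = 1.5 m/s².
v = v₀ + at → t = (17.5 − 0) / 1.5 = 11.7 s
v² = v₀² + 2aΔx → Δx = (17.5² − 0²)/(2·1.5) = 102 m

Phase 2 (decelerating): v₀ = 17.5 m/s, a = -4.1 m/s².
v = v₀ + at → t = (10.5 − 17.5) / -4.1 = 1.71 s
v² = v₀² + 2aΔx → Δx = (10.5² − 17.5²)/(2·-4.1) = 23.9 m

Phase 3 (accelerating): v₀ = 10.5 m/s, a = 1.8 m/s².
v = v₀ + at → t = (14.5 − 10.5) / 1.8 = 2.22 s
v² = v₀² + 2aΔx → Δx = (14.5² − 10.5²)/(2·1.8) = 27.8 m
Total distance = 102 + 23.9 + 27.8 = 154 m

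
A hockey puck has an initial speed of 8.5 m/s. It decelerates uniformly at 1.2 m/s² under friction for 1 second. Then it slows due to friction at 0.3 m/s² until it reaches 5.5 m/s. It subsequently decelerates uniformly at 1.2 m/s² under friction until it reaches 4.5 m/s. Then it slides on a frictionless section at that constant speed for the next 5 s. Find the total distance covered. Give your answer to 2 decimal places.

Phase 1 (decelerating): v₀ = 8.50 m/s, a = -1.2 m/s².
v = v₀ + at = 8.50 + (-1.2)(1) = 7.30 m/s
Δx = v₀t + ½at² = 8.50·1 + 0.5·-1.2·1² = 7.90 m

Phase 2 (decelerating): v₀ = 7.30 m/s, a = -0.3 m/s².
v = v₀ + at → t = (5.5 − 7.30) / -0.3 = 6.00 s
v² = v₀² + 2aΔx → Δx = (5.5² − 7.30²)/(2·-0.3) = 38.4 m

Phase 3 (decelerating): v₀ = 5.50 m/s, a = -1.2 m/s².
v = v₀ + at → t = (4.5 − 5.50) / -1.2 = 0.833 s
v² = v₀² + 2aΔx → Δx = (4.5² − 5.50²)/(2·-1.2) = 4.17 m

Phase 4 (constant speed): v₀ = 4.50 m/s, a = 0 m/s².
v = v₀ + at = 4.50 + (0)(5) = 4.50 m/s
Δx = v₀t + ½at² = 4.50·5 + 0.5·0·5² = 22.5 m
Total distance = 7.90 + 38.4 + 4.17 + 22.5 = 73.0 m

72.97 m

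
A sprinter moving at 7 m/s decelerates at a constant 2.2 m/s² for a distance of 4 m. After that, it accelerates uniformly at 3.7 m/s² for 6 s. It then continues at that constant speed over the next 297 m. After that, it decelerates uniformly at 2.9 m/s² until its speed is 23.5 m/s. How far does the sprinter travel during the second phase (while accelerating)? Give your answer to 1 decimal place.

100.2 m

Phase 1 (decelerating): v₀ = 7.00 m/s, a = -2.2 m/s².
v² = v₀² + 2aΔx = 7.00² + 2·-2.2·4 = 31.4 → v = 5.60 m/s
t = (v − v₀)/a = (5.60 − 7.00)/-2.2 = 0.635 s

Phase 2 (accelerating): v₀ = 5.60 m/s, a = 3.7 m/s².
v = v₀ + at = 5.60 + (3.7)(6) = 27.8 m/s
Δx = v₀t + ½at² = 5.60·6 + 0.5·3.7·6² = 100 m
Distance in phase 2 = 100 m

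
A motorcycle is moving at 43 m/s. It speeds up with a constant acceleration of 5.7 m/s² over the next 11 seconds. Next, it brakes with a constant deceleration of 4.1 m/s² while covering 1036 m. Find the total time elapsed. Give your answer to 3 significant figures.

24.2 s

Phase 1 (accelerating): v₀ = 43.0 m/s, a = 5.7 m/s².
v = v₀ + at = 43.0 + (5.7)(11) = 106 m/s
Δx = v₀t + ½at² = 43.0·11 + 0.5·5.7·11² = 818 m

Phase 2 (decelerating): v₀ = 106 m/s, a = -4.1 m/s².
v² = v₀² + 2aΔx = 106² + 2·-4.1·1036 = 2680 → v = 51.7 m/s
t = (v − v₀)/a = (51.7 − 106)/-4.1 = 13.2 s
Total time = 11.0 + 13.2 = 24.2 s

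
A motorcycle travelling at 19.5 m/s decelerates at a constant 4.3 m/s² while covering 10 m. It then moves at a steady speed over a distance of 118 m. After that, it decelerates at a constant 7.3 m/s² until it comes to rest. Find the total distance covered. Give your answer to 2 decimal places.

Phase 1 (decelerating): v₀ = 19.5 m/s, a = -4.3 m/s².
v² = v₀² + 2aΔx = 19.5² + 2·-4.3·10 = 294 → v = 17.2 m/s
t = (v − v₀)/a = (17.2 − 19.5)/-4.3 = 0.546 s

Phase 2 (constant speed): v₀ = 17.2 m/s, a = 0 m/s².
Constant speed: t = d/v = 118/17.2 = 6.88 s

Phase 3 (decelerating): v₀ = 17.2 m/s, a = -7.3 m/s².
v = v₀ + at → t = (0 − 17.2) / -7.3 = 2.35 s
v² = v₀² + 2aΔx → Δx = (0² − 17.2²)/(2·-7.3) = 20.2 m
Total distance = 10.0 + 118 + 20.2 = 148 m

148.15 m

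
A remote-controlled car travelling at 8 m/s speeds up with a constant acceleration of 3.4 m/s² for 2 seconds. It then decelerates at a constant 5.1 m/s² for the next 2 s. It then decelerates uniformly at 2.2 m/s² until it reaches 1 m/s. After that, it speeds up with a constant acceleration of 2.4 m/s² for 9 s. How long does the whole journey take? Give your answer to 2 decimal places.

14.64 s

Phase 1 (accelerating): v₀ = 8.00 m/s, a = 3.4 m/s².
v = v₀ + at = 8.00 + (3.4)(2) = 14.8 m/s
Δx = v₀t + ½at² = 8.00·2 + 0.5·3.4·2² = 22.8 m

Phase 2 (decelerating): v₀ = 14.8 m/s, a = -5.1 m/s².
v = v₀ + at = 14.8 + (-5.1)(2) = 4.60 m/s
Δx = v₀t + ½at² = 14.8·2 + 0.5·-5.1·2² = 19.4 m

Phase 3 (decelerating): v₀ = 4.60 m/s, a = -2.2 m/s².
v = v₀ + at → t = (1 − 4.60) / -2.2 = 1.64 s
v² = v₀² + 2aΔx → Δx = (1² − 4.60²)/(2·-2.2) = 4.58 m

Phase 4 (accelerating): v₀ = 1.00 m/s, a = 2.4 m/s².
v = v₀ + at = 1.00 + (2.4)(9) = 22.6 m/s
Δx = v₀t + ½at² = 1.00·9 + 0.5·2.4·9² = 106 m
Total time = 2.00 + 2.00 + 1.64 + 9.00 = 14.6 s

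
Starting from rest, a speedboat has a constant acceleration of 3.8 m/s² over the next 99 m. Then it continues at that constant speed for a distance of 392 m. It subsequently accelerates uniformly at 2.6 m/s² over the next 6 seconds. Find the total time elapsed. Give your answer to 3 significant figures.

Phase 1 (accelerating): v₀ = 0 m/s, a = 3.8 m/s².
v² = v₀² + 2aΔx = 0² + 2·3.8·99 = 752 → v = 27.4 m/s
t = (v − v₀)/a = (27.4 − 0)/3.8 = 7.22 s

Phase 2 (constant speed): v₀ = 27.4 m/s, a = 0 m/s².
Constant speed: t = d/v = 392/27.4 = 14.3 s

Phase 3 (accelerating): v₀ = 27.4 m/s, a = 2.6 m/s².
v = v₀ + at = 27.4 + (2.6)(6) = 43.0 m/s
Δx = v₀t + ½at² = 27.4·6 + 0.5·2.6·6² = 211 m
Total time = 7.22 + 14.3 + 6.00 = 27.5 s

27.5 s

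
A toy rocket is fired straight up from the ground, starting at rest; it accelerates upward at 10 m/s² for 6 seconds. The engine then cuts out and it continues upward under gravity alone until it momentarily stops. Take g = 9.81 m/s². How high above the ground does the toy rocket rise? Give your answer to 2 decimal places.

363.49 m

Phase 1 (powered ascent): v₀ = 0 m/s, a = 10 m/s².
v = v₀ + at = 0 + (10)(6) = 60.0 m/s
Δx = v₀t + ½at² = 0·6 + 0.5·10·6² = 180 m

Phase 2 (coasting upward): v₀ = 60.0 m/s, a = -9.81 m/s².
v = v₀ + at → t = (0 − 60.0) / -9.81 = 6.12 s
v² = v₀² + 2aΔx → Δx = (0² − 60.0²)/(2·-9.81) = 183 m
Maximum height = 180 + 183 = 363 m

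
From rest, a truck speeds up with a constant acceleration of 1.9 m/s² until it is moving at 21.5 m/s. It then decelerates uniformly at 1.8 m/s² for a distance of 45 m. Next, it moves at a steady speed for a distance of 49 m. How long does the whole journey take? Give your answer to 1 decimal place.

Phase 1 (accelerating): v₀ = 0 m/s, a = 1.9 m/s².
v = v₀ + at → t = (21.5 − 0) / 1.9 = 11.3 s
v² = v₀² + 2aΔx → Δx = (21.5² − 0²)/(2·1.9) = 122 m

Phase 2 (decelerating): v₀ = 21.5 m/s, a = -1.8 m/s².
v² = v₀² + 2aΔx = 21.5² + 2·-1.8·45 = 300 → v = 17.3 m/s
t = (v − v₀)/a = (17.3 − 21.5)/-1.8 = 2.32 s

Phase 3 (constant speed): v₀ = 17.3 m/s, a = 0 m/s².
Constant speed: t = d/v = 49/17.3 = 2.83 s
Total time = 11.3 + 2.32 + 2.83 = 16.5 s

16.5 s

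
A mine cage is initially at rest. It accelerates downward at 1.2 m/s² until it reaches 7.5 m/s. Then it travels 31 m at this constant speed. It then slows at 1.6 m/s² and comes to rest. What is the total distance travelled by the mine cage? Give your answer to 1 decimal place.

Phase 1 (accelerating): v₀ = 0 m/s, a = 1.2 m/s².
v = v₀ + at → t = (7.5 − 0) / 1.2 = 6.25 s
v² = v₀² + 2aΔx → Δx = (7.5² − 0²)/(2·1.2) = 23.4 m

Phase 2 (constant speed): v₀ = 7.50 m/s, a = 0 m/s².
Constant speed: t = d/v = 31/7.50 = 4.13 s

Phase 3 (decelerating): v₀ = 7.50 m/s, a = -1.6 m/s².
v = v₀ + at → t = (0 − 7.50) / -1.6 = 4.69 s
v² = v₀² + 2aΔx → Δx = (0² − 7.50²)/(2·-1.6) = 17.6 m
Total distance = 23.4 + 31.0 + 17.6 = 72.0 m

72.0 m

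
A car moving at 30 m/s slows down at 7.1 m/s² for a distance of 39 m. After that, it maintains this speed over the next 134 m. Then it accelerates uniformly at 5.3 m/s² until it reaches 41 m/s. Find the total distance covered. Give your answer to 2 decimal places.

298.92 m

Phase 1 (decelerating): v₀ = 30.0 m/s, a = -7.1 m/s².
v² = v₀² + 2aΔx = 30.0² + 2·-7.1·39 = 346 → v = 18.6 m/s
t = (v − v₀)/a = (18.6 − 30.0)/-7.1 = 1.60 s

Phase 2 (constant speed): v₀ = 18.6 m/s, a = 0 m/s².
Constant speed: t = d/v = 134/18.6 = 7.20 s

Phase 3 (accelerating): v₀ = 18.6 m/s, a = 5.3 m/s².
v = v₀ + at → t = (41 − 18.6) / 5.3 = 4.23 s
v² = v₀² + 2aΔx → Δx = (41² − 18.6²)/(2·5.3) = 126 m
Total distance = 39.0 + 134 + 126 = 299 m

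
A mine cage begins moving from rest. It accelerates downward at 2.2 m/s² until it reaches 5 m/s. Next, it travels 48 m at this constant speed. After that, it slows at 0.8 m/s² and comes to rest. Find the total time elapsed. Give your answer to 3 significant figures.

18.1 s

Phase 1 (accelerating): v₀ = 0 m/s, a = 2.2 m/s².
v = v₀ + at → t = (5 − 0) / 2.2 = 2.27 s
v² = v₀² + 2aΔx → Δx = (5² − 0²)/(2·2.2) = 5.68 m

Phase 2 (constant speed): v₀ = 5.00 m/s, a = 0 m/s².
Constant speed: t = d/v = 48/5.00 = 9.60 s

Phase 3 (decelerating): v₀ = 5.00 m/s, a = -0.8 m/s².
v = v₀ + at → t = (0 − 5.00) / -0.8 = 6.25 s
v² = v₀² + 2aΔx → Δx = (0² − 5.00²)/(2·-0.8) = 15.6 m
Total time = 2.27 + 9.60 + 6.25 = 18.1 s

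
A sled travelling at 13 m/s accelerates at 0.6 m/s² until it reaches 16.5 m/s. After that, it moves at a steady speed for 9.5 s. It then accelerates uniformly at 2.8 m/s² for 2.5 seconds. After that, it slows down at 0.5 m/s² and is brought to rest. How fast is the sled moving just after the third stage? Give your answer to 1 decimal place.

23.5 m/s

Phase 1 (accelerating): v₀ = 13.0 m/s, a = 0.6 m/s².
v = v₀ + at → t = (16.5 − 13.0) / 0.6 = 5.83 s
v² = v₀² + 2aΔx → Δx = (16.5² − 13.0²)/(2·0.6) = 86.0 m

Phase 2 (constant speed): v₀ = 16.5 m/s, a = 0 m/s².
v = v₀ + at = 16.5 + (0)(9.5) = 16.5 m/s
Δx = v₀t + ½at² = 16.5·9.5 + 0.5·0·9.5² = 157 m

Phase 3 (accelerating): v₀ = 16.5 m/s, a = 2.8 m/s².
v = v₀ + at = 16.5 + (2.8)(2.5) = 23.5 m/s
Δx = v₀t + ½at² = 16.5·2.5 + 0.5·2.8·2.5² = 50.0 m
Speed at end of phase 3 = 23.5 m/s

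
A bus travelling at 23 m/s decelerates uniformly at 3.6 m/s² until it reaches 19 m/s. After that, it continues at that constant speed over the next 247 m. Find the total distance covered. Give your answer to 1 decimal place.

270.3 m

Phase 1 (decelerating): v₀ = 23.0 m/s, a = -3.6 m/s².
v = v₀ + at → t = (19 − 23.0) / -3.6 = 1.11 s
v² = v₀² + 2aΔx → Δx = (19² − 23.0²)/(2·-3.6) = 23.3 m

Phase 2 (constant speed): v₀ = 19.0 m/s, a = 0 m/s².
Constant speed: t = d/v = 247/19.0 = 13.0 s
Total distance = 23.3 + 247 = 270 m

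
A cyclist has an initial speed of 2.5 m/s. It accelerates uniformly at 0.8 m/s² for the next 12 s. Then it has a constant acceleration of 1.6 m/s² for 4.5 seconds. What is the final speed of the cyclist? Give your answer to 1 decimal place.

Phase 1 (accelerating): v₀ = 2.50 m/s, a = 0.8 m/s².
v = v₀ + at = 2.50 + (0.8)(12) = 12.1 m/s
Δx = v₀t + ½at² = 2.50·12 + 0.5·0.8·12² = 87.6 m

Phase 2 (accelerating): v₀ = 12.1 m/s, a = 1.6 m/s².
v = v₀ + at = 12.1 + (1.6)(4.5) = 19.3 m/s
Δx = v₀t + ½at² = 12.1·4.5 + 0.5·1.6·4.5² = 70.7 m
Final speed = 19.3 m/s

19.3 m/s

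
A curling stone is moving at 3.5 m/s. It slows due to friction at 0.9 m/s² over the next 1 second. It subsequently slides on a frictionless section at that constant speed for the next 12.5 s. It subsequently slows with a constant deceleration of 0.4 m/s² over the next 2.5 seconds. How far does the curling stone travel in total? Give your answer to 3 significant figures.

Phase 1 (decelerating): v₀ = 3.50 m/s, a = -0.9 m/s².
v = v₀ + at = 3.50 + (-0.9)(1) = 2.60 m/s
Δx = v₀t + ½at² = 3.50·1 + 0.5·-0.9·1² = 3.05 m

Phase 2 (constant speed): v₀ = 2.60 m/s, a = 0 m/s².
v = v₀ + at = 2.60 + (0)(12.5) = 2.60 m/s
Δx = v₀t + ½at² = 2.60·12.5 + 0.5·0·12.5² = 32.5 m

Phase 3 (decelerating): v₀ = 2.60 m/s, a = -0.4 m/s².
v = v₀ + at = 2.60 + (-0.4)(2.5) = 1.60 m/s
Δx = v₀t + ½at² = 2.60·2.5 + 0.5·-0.4·2.5² = 5.25 m
Total distance = 3.05 + 32.5 + 5.25 = 40.8 m

40.8 m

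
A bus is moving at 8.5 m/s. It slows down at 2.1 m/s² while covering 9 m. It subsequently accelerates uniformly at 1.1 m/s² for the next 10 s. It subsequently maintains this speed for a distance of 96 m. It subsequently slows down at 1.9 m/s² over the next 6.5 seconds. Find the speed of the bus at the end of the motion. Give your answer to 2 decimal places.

Phase 1 (decelerating): v₀ = 8.50 m/s, a = -2.1 m/s².
v² = v₀² + 2aΔx = 8.50² + 2·-2.1·9 = 34.4 → v = 5.87 m/s
t = (v − v₀)/a = (5.87 − 8.50)/-2.1 = 1.25 s

Phase 2 (accelerating): v₀ = 5.87 m/s, a = 1.1 m/s².
v = v₀ + at = 5.87 + (1.1)(10) = 16.9 m/s
Δx = v₀t + ½at² = 5.87·10 + 0.5·1.1·10² = 114 m

Phase 3 (constant speed): v₀ = 16.9 m/s, a = 0 m/s².
Constant speed: t = d/v = 96/16.9 = 5.69 s

Phase 4 (decelerating): v₀ = 16.9 m/s, a = -1.9 m/s².
v = v₀ + at = 16.9 + (-1.9)(6.5) = 4.52 m/s
Δx = v₀t + ½at² = 16.9·6.5 + 0.5·-1.9·6.5² = 69.5 m
Final speed = 4.52 m/s

4.52 m/s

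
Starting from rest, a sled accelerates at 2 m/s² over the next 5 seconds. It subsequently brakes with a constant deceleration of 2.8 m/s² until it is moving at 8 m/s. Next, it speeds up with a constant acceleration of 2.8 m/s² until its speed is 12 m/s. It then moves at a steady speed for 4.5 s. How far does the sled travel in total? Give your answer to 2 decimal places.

Phase 1 (accelerating): v₀ = 0 m/s, a = 2 m/s².
v = v₀ + at = 0 + (2)(5) = 10.0 m/s
Δx = v₀t + ½at² = 0·5 + 0.5·2·5² = 25.0 m

Phase 2 (decelerating): v₀ = 10.0 m/s, a = -2.8 m/s².
v = v₀ + at → t = (8 − 10.0) / -2.8 = 0.714 s
v² = v₀² + 2aΔx → Δx = (8² − 10.0²)/(2·-2.8) = 6.43 m

Phase 3 (accelerating): v₀ = 8.00 m/s, a = 2.8 m/s².
v = v₀ + at → t = (12 − 8.00) / 2.8 = 1.43 s
v² = v₀² + 2aΔx → Δx = (12² − 8.00²)/(2·2.8) = 14.3 m

Phase 4 (constant speed): v₀ = 12.0 m/s, a = 0 m/s².
v = v₀ + at = 12.0 + (0)(4.5) = 12.0 m/s
Δx = v₀t + ½at² = 12.0·4.5 + 0.5·0·4.5² = 54.0 m
Total distance = 25.0 + 6.43 + 14.3 + 54.0 = 99.7 m

99.71 m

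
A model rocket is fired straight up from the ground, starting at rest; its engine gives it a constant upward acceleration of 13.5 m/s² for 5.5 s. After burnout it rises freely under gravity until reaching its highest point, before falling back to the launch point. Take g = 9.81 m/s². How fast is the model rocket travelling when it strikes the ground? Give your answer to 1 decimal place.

Phase 1 (powered ascent): v₀ = 0 m/s, a = 13.5 m/s².
v = v₀ + at = 0 + (13.5)(5.5) = 74.2 m/s
Δx = v₀t + ½at² = 0·5.5 + 0.5·13.5·5.5² = 204 m

Phase 2 (coasting upward): v₀ = 74.2 m/s, a = -9.81 m/s².
v = v₀ + at → t = (0 − 74.2) / -9.81 = 7.57 s
v² = v₀² + 2aΔx → Δx = (0² − 74.2²)/(2·-9.81) = 281 m

Phase 3 (free fall): v₀ = 0 m/s, a = -9.81 m/s².
Falls 485 m from rest: t = √(2·485/9.81) = 9.95 s; v = g·t = 97.6 m/s.
Impact speed = 97.6 m/s

97.6 m/s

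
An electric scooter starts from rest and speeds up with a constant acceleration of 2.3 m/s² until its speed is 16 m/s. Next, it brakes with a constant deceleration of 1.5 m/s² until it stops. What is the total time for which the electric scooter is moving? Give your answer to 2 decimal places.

17.62 s

Phase 1 (accelerating): v₀ = 0 m/s, a = 2.3 m/s².
v = v₀ + at → t = (16 − 0) / 2.3 = 6.96 s
v² = v₀² + 2aΔx → Δx = (16² − 0²)/(2·2.3) = 55.7 m

Phase 2 (decelerating): v₀ = 16.0 m/s, a = -1.5 m/s².
v = v₀ + at → t = (0 − 16.0) / -1.5 = 10.7 s
v² = v₀² + 2aΔx → Δx = (0² − 16.0²)/(2·-1.5) = 85.3 m
Total time = 6.96 + 10.7 = 17.6 s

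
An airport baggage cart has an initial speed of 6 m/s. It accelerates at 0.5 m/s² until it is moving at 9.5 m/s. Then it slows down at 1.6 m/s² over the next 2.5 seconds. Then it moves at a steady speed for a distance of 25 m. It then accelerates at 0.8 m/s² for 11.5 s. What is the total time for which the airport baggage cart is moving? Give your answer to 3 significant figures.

25.5 s

Phase 1 (accelerating): v₀ = 6.00 m/s, a = 0.5 m/s².
v = v₀ + at → t = (9.5 − 6.00) / 0.5 = 7.00 s
v² = v₀² + 2aΔx → Δx = (9.5² − 6.00²)/(2·0.5) = 54.2 m

Phase 2 (decelerating): v₀ = 9.50 m/s, a = -1.6 m/s².
v = v₀ + at = 9.50 + (-1.6)(2.5) = 5.50 m/s
Δx = v₀t + ½at² = 9.50·2.5 + 0.5·-1.6·2.5² = 18.8 m

Phase 3 (constant speed): v₀ = 5.50 m/s, a = 0 m/s².
Constant speed: t = d/v = 25/5.50 = 4.55 s

Phase 4 (accelerating): v₀ = 5.50 m/s, a = 0.8 m/s².
v = v₀ + at = 5.50 + (0.8)(11.5) = 14.7 m/s
Δx = v₀t + ½at² = 5.50·11.5 + 0.5·0.8·11.5² = 116 m
Total time = 7.00 + 2.50 + 4.55 + 11.5 = 25.5 s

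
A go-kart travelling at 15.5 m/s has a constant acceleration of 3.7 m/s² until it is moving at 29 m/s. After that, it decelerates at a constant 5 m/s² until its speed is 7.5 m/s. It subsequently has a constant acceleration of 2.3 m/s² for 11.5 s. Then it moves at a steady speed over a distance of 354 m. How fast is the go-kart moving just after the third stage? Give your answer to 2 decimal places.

33.95 m/s

Phase 1 (accelerating): v₀ = 15.5 m/s, a = 3.7 m/s².
v = v₀ + at → t = (29 − 15.5) / 3.7 = 3.65 s
v² = v₀² + 2aΔx → Δx = (29² − 15.5²)/(2·3.7) = 81.2 m

Phase 2 (decelerating): v₀ = 29.0 m/s, a = -5 m/s².
v = v₀ + at → t = (7.5 − 29.0) / -5 = 4.30 s
v² = v₀² + 2aΔx → Δx = (7.5² − 29.0²)/(2·-5) = 78.5 m

Phase 3 (accelerating): v₀ = 7.50 m/s, a = 2.3 m/s².
v = v₀ + at = 7.50 + (2.3)(11.5) = 34.0 m/s
Δx = v₀t + ½at² = 7.50·11.5 + 0.5·2.3·11.5² = 238 m
Speed at end of phase 3 = 34.0 m/s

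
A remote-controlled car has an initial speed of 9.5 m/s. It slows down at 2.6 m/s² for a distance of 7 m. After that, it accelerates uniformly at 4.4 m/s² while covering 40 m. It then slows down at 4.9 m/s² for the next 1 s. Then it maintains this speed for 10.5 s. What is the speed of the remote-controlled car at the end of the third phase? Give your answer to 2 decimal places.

15.25 m/s

Phase 1 (decelerating): v₀ = 9.50 m/s, a = -2.6 m/s².
v² = v₀² + 2aΔx = 9.50² + 2·-2.6·7 = 53.9 → v = 7.34 m/s
t = (v − v₀)/a = (7.34 − 9.50)/-2.6 = 0.831 s

Phase 2 (accelerating): v₀ = 7.34 m/s, a = 4.4 m/s².
v² = v₀² + 2aΔx = 7.34² + 2·4.4·40 = 406 → v = 20.1 m/s
t = (v − v₀)/a = (20.1 − 7.34)/4.4 = 2.91 s

Phase 3 (decelerating): v₀ = 20.1 m/s, a = -4.9 m/s².
v = v₀ + at = 20.1 + (-4.9)(1) = 15.2 m/s
Δx = v₀t + ½at² = 20.1·1 + 0.5·-4.9·1² = 17.7 m
Speed at end of phase 3 = 15.2 m/s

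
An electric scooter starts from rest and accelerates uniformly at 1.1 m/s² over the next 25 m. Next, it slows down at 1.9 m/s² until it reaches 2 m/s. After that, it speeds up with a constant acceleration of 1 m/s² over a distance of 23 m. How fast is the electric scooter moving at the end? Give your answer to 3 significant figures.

Phase 1 (accelerating): v₀ = 0 m/s, a = 1.1 m/s².
v² = v₀² + 2aΔx = 0² + 2·1.1·25 = 55.0 → v = 7.42 m/s
t = (v − v₀)/a = (7.42 − 0)/1.1 = 6.74 s

Phase 2 (decelerating): v₀ = 7.42 m/s, a = -1.9 m/s².
v = v₀ + at → t = (2 − 7.42) / -1.9 = 2.85 s
v² = v₀² + 2aΔx → Δx = (2² − 7.42²)/(2·-1.9) = 13.4 m

Phase 3 (accelerating): v₀ = 2.00 m/s, a = 1 m/s².
v² = v₀² + 2aΔx = 2.00² + 2·1·23 = 50.0 → v = 7.07 m/s
t = (v − v₀)/a = (7.07 − 2.00)/1 = 5.07 s
Final speed = 7.07 m/s

7.07 m/s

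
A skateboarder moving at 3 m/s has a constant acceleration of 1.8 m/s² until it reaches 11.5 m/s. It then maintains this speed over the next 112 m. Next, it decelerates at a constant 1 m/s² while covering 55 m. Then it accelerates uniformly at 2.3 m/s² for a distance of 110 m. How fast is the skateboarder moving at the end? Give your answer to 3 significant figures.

23.0 m/s

Phase 1 (accelerating): v₀ = 3.00 m/s, a = 1.8 m/s².
v = v₀ + at → t = (11.5 − 3.00) / 1.8 = 4.72 s
v² = v₀² + 2aΔx → Δx = (11.5² − 3.00²)/(2·1.8) = 34.2 m

Phase 2 (constant speed): v₀ = 11.5 m/s, a = 0 m/s².
Constant speed: t = d/v = 112/11.5 = 9.74 s

Phase 3 (decelerating): v₀ = 11.5 m/s, a = -1 m/s².
v² = v₀² + 2aΔx = 11.5² + 2·-1·55 = 22.2 → v = 4.72 m/s
t = (v − v₀)/a = (4.72 − 11.5)/-1 = 6.78 s

Phase 4 (accelerating): v₀ = 4.72 m/s, a = 2.3 m/s².
v² = v₀² + 2aΔx = 4.72² + 2·2.3·110 = 528 → v = 23.0 m/s
t = (v − v₀)/a = (23.0 − 4.72)/2.3 = 7.94 s
Final speed = 23.0 m/s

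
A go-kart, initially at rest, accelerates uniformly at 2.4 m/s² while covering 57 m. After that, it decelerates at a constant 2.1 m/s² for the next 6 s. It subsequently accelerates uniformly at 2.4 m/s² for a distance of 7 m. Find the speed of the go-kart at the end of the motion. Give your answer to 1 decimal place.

7.0 m/s

Phase 1 (accelerating): v₀ = 0 m/s, a = 2.4 m/s².
v² = v₀² + 2aΔx = 0² + 2·2.4·57 = 274 → v = 16.5 m/s
t = (v − v₀)/a = (16.5 − 0)/2.4 = 6.89 s

Phase 2 (decelerating): v₀ = 16.5 m/s, a = -2.1 m/s².
v = v₀ + at = 16.5 + (-2.1)(6) = 3.94 m/s
Δx = v₀t + ½at² = 16.5·6 + 0.5·-2.1·6² = 61.4 m

Phase 3 (accelerating): v₀ = 3.94 m/s, a = 2.4 m/s².
v² = v₀² + 2aΔx = 3.94² + 2·2.4·7 = 49.1 → v = 7.01 m/s
t = (v − v₀)/a = (7.01 − 3.94)/2.4 = 1.28 s
Final speed = 7.01 m/s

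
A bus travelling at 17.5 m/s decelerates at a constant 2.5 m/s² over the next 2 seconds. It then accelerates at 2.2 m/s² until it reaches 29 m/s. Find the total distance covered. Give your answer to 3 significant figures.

186 m

Phase 1 (decelerating): v₀ = 17.5 m/s, a = -2.5 m/s².
v = v₀ + at = 17.5 + (-2.5)(2) = 12.5 m/s
Δx = v₀t + ½at² = 17.5·2 + 0.5·-2.5·2² = 30.0 m

Phase 2 (accelerating): v₀ = 12.5 m/s, a = 2.2 m/s².
v = v₀ + at → t = (29 − 12.5) / 2.2 = 7.50 s
v² = v₀² + 2aΔx → Δx = (29² − 12.5²)/(2·2.2) = 156 m
Total distance = 30.0 + 156 = 186 m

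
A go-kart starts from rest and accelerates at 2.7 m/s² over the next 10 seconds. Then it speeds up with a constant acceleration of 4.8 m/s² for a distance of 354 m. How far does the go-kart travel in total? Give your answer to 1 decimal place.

Phase 1 (accelerating): v₀ = 0 m/s, a = 2.7 m/s².
v = v₀ + at = 0 + (2.7)(10) = 27.0 m/s
Δx = v₀t + ½at² = 0·10 + 0.5·2.7·10² = 135 m

Phase 2 (accelerating): v₀ = 27.0 m/s, a = 4.8 m/s².
v² = v₀² + 2aΔx = 27.0² + 2·4.8·354 = 4130 → v = 64.2 m/s
t = (v − v₀)/a = (64.2 − 27.0)/4.8 = 7.76 s
Total distance = 135 + 354 = 489 m

489.0 m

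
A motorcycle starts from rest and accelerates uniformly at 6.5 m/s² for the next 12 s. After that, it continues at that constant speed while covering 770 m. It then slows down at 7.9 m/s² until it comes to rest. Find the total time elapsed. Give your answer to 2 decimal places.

Phase 1 (accelerating): v₀ = 0 m/s, a = 6.5 m/s².
v = v₀ + at = 0 + (6.5)(12) = 78.0 m/s
Δx = v₀t + ½at² = 0·12 + 0.5·6.5·12² = 468 m

Phase 2 (constant speed): v₀ = 78.0 m/s, a = 0 m/s².
Constant speed: t = d/v = 770/78.0 = 9.87 s

Phase 3 (decelerating): v₀ = 78.0 m/s, a = -7.9 m/s².
v = v₀ + at → t = (0 − 78.0) / -7.9 = 9.87 s
v² = v₀² + 2aΔx → Δx = (0² − 78.0²)/(2·-7.9) = 385 m
Total time = 12.0 + 9.87 + 9.87 = 31.7 s

31.75 s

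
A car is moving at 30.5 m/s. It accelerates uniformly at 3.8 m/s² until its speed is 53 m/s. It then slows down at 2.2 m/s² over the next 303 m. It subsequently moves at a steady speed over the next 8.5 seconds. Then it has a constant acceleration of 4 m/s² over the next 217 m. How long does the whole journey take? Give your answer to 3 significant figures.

Phase 1 (accelerating): v₀ = 30.5 m/s, a = 3.8 m/s².
v = v₀ + at → t = (53 − 30.5) / 3.8 = 5.92 s
v² = v₀² + 2aΔx → Δx = (53² − 30.5²)/(2·3.8) = 247 m

Phase 2 (decelerating): v₀ = 53.0 m/s, a = -2.2 m/s².
v² = v₀² + 2aΔx = 53.0² + 2·-2.2·303 = 1480 → v = 38.4 m/s
t = (v − v₀)/a = (38.4 − 53.0)/-2.2 = 6.63 s

Phase 3 (constant speed): v₀ = 38.4 m/s, a = 0 m/s².
v = v₀ + at = 38.4 + (0)(8.5) = 38.4 m/s
Δx = v₀t + ½at² = 38.4·8.5 + 0.5·0·8.5² = 327 m

Phase 4 (accelerating): v₀ = 38.4 m/s, a = 4 m/s².
v² = v₀² + 2aΔx = 38.4² + 2·4·217 = 3210 → v = 56.7 m/s
t = (v − v₀)/a = (56.7 − 38.4)/4 = 4.56 s
Total time = 5.92 + 6.63 + 8.50 + 4.56 = 25.6 s

25.6 s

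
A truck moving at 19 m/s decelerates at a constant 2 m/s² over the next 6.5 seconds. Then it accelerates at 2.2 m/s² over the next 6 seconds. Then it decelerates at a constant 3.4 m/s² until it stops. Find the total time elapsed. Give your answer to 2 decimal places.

Phase 1 (decelerating): v₀ = 19.0 m/s, a = -2 m/s².
v = v₀ + at = 19.0 + (-2)(6.5) = 6.00 m/s
Δx = v₀t + ½at² = 19.0·6.5 + 0.5·-2·6.5² = 81.2 m

Phase 2 (accelerating): v₀ = 6.00 m/s, a = 2.2 m/s².
v = v₀ + at = 6.00 + (2.2)(6) = 19.2 m/s
Δx = v₀t + ½at² = 6.00·6 + 0.5·2.2·6² = 75.6 m

Phase 3 (decelerating): v₀ = 19.2 m/s, a = -3.4 m/s².
v = v₀ + at → t = (0 − 19.2) / -3.4 = 5.65 s
v² = v₀² + 2aΔx → Δx = (0² − 19.2²)/(2·-3.4) = 54.2 m
Total time = 6.50 + 6.00 + 5.65 = 18.1 s

18.15 s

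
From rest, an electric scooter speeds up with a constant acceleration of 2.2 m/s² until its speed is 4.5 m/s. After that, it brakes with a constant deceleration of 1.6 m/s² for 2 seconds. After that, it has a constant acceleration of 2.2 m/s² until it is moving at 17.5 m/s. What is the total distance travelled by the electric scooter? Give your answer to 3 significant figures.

Phase 1 (accelerating): v₀ = 0 m/s, a = 2.2 m/s².
v = v₀ + at → t = (4.5 − 0) / 2.2 = 2.05 s
v² = v₀² + 2aΔx → Δx = (4.5² − 0²)/(2·2.2) = 4.60 m

Phase 2 (decelerating): v₀ = 4.50 m/s, a = -1.6 m/s².
v = v₀ + at = 4.50 + (-1.6)(2) = 1.30 m/s
Δx = v₀t + ½at² = 4.50·2 + 0.5·-1.6·2² = 5.80 m

Phase 3 (accelerating): v₀ = 1.30 m/s, a = 2.2 m/s².
v = v₀ + at → t = (17.5 − 1.30) / 2.2 = 7.36 s
v² = v₀² + 2aΔx → Δx = (17.5² − 1.30²)/(2·2.2) = 69.2 m
Total distance = 4.60 + 5.80 + 69.2 = 79.6 m

79.6 m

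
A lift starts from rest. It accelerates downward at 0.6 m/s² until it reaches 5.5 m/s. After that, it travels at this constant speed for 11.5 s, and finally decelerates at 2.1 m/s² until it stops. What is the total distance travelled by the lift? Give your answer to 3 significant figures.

Phase 1 (accelerating): v₀ = 0 m/s, a = 0.6 m/s².
v = v₀ + at → t = (5.5 − 0) / 0.6 = 9.17 s
v² = v₀² + 2aΔx → Δx = (5.5² − 0²)/(2·0.6) = 25.2 m

Phase 2 (constant speed): v₀ = 5.50 m/s, a = 0 m/s².
v = v₀ + at = 5.50 + (0)(11.5) = 5.50 m/s
Δx = v₀t + ½at² = 5.50·11.5 + 0.5·0·11.5² = 63.2 m

Phase 3 (decelerating): v₀ = 5.50 m/s, a = -2.1 m/s².
v = v₀ + at → t = (0 − 5.50) / -2.1 = 2.62 s
v² = v₀² + 2aΔx → Δx = (0² − 5.50²)/(2·-2.1) = 7.20 m
Total distance = 25.2 + 63.2 + 7.20 = 95.7 m

95.7 m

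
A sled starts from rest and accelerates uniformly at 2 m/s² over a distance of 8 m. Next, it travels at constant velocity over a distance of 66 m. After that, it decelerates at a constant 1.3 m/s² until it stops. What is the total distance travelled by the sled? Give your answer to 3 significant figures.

86.3 m

Phase 1 (accelerating): v₀ = 0 m/s, a = 2 m/s².
v² = v₀² + 2aΔx = 0² + 2·2·8 = 32.0 → v = 5.66 m/s
t = (v − v₀)/a = (5.66 − 0)/2 = 2.83 s

Phase 2 (constant speed): v₀ = 5.66 m/s, a = 0 m/s².
Constant speed: t = d/v = 66/5.66 = 11.7 s

Phase 3 (decelerating): v₀ = 5.66 m/s, a = -1.3 m/s².
v = v₀ + at → t = (0 − 5.66) / -1.3 = 4.35 s
v² = v₀² + 2aΔx → Δx = (0² − 5.66²)/(2·-1.3) = 12.3 m
Total distance = 8.00 + 66.0 + 12.3 = 86.3 m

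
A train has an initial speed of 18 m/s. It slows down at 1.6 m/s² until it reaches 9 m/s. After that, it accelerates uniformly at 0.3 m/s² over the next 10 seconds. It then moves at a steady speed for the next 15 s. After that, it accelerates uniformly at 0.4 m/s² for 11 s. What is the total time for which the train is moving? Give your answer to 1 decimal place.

Phase 1 (decelerating): v₀ = 18.0 m/s, a = -1.6 m/s².
v = v₀ + at → t = (9 − 18.0) / -1.6 = 5.62 s
v² = v₀² + 2aΔx → Δx = (9² − 18.0²)/(2·-1.6) = 75.9 m

Phase 2 (accelerating): v₀ = 9.00 m/s, a = 0.3 m/s².
v = v₀ + at = 9.00 + (0.3)(10) = 12.0 m/s
Δx = v₀t + ½at² = 9.00·10 + 0.5·0.3·10² = 105 m

Phase 3 (constant speed): v₀ = 12.0 m/s, a = 0 m/s².
v = v₀ + at = 12.0 + (0)(15) = 12.0 m/s
Δx = v₀t + ½at² = 12.0·15 + 0.5·0·15² = 180 m

Phase 4 (accelerating): v₀ = 12.0 m/s, a = 0.4 m/s².
v = v₀ + at = 12.0 + (0.4)(11) = 16.4 m/s
Δx = v₀t + ½at² = 12.0·11 + 0.5·0.4·11² = 156 m
Total time = 5.62 + 10.0 + 15.0 + 11.0 = 41.6 s

41.6 s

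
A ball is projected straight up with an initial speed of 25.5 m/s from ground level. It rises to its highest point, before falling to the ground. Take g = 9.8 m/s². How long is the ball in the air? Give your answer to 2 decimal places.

Phase 1 (rising): v₀ = 25.5 m/s, a = -9.8 m/s².
v = v₀ + at → t = (0 − 25.5) / -9.8 = 2.60 s
v² = v₀² + 2aΔx → Δx = (0² − 25.5²)/(2·-9.8) = 33.2 m

Phase 2 (falling): v₀ = 0 m/s, a = -9.8 m/s².
Falls 33.2 m from rest: t = √(2·33.2/9.8) = 2.60 s; v = g·t = 25.5 m/s.
Total time = 2.60 + 2.60 = 5.20 s

5.20 s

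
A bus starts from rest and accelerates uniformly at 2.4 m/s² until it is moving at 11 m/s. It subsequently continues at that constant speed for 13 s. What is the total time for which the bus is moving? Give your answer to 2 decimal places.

17.58 s

Phase 1 (accelerating): v₀ = 0 m/s, a = 2.4 m/s².
v = v₀ + at → t = (11 − 0) / 2.4 = 4.58 s
v² = v₀² + 2aΔx → Δx = (11² − 0²)/(2·2.4) = 25.2 m

Phase 2 (constant speed): v₀ = 11.0 m/s, a = 0 m/s².
v = v₀ + at = 11.0 + (0)(13) = 11.0 m/s
Δx = v₀t + ½at² = 11.0·13 + 0.5·0·13² = 143 m
Total time = 4.58 + 13.0 = 17.6 s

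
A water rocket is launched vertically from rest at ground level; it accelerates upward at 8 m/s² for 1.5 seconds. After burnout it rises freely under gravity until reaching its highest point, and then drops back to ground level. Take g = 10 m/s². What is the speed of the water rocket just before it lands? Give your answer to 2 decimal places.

18.00 m/s

Phase 1 (powered ascent): v₀ = 0 m/s, a = 8 m/s².
v = v₀ + at = 0 + (8)(1.5) = 12.0 m/s
Δx = v₀t + ½at² = 0·1.5 + 0.5·8·1.5² = 9.00 m

Phase 2 (coasting upward): v₀ = 12.0 m/s, a = -10 m/s².
v = v₀ + at → t = (0 − 12.0) / -10 = 1.20 s
v² = v₀² + 2aΔx → Δx = (0² − 12.0²)/(2·-10) = 7.20 m

Phase 3 (free fall): v₀ = 0 m/s, a = -10 m/s².
Falls 16.2 m from rest: t = √(2·16.2/10) = 1.80 s; v = g·t = 18.0 m/s.
Impact speed = 18.0 m/s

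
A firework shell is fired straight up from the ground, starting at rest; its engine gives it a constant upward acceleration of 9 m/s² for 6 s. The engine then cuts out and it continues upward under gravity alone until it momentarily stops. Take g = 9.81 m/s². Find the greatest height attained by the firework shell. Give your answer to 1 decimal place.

Phase 1 (powered ascent): v₀ = 0 m/s, a = 9 m/s².
v = v₀ + at = 0 + (9)(6) = 54.0 m/s
Δx = v₀t + ½at² = 0·6 + 0.5·9·6² = 162 m

Phase 2 (coasting upward): v₀ = 54.0 m/s, a = -9.81 m/s².
v = v₀ + at → t = (0 − 54.0) / -9.81 = 5.50 s
v² = v₀² + 2aΔx → Δx = (0² − 54.0²)/(2·-9.81) = 149 m
Maximum height = 162 + 149 = 311 m

310.6 m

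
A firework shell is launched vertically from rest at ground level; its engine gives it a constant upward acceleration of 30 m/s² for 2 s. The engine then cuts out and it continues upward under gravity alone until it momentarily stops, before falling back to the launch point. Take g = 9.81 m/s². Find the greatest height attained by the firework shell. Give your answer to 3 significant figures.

Phase 1 (powered ascent): v₀ = 0 m/s, a = 30 m/s².
v = v₀ + at = 0 + (30)(2) = 60.0 m/s
Δx = v₀t + ½at² = 0·2 + 0.5·30·2² = 60.0 m

Phase 2 (coasting upward): v₀ = 60.0 m/s, a = -9.81 m/s².
v = v₀ + at → t = (0 − 60.0) / -9.81 = 6.12 s
v² = v₀² + 2aΔx → Δx = (0² − 60.0²)/(2·-9.81) = 183 m
Maximum height = 60.0 + 183 = 243 m

243 m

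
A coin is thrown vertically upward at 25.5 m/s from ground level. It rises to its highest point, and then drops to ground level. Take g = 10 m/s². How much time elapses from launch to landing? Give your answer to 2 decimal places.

5.10 s

Phase 1 (rising): v₀ = 25.5 m/s, a = -10 m/s².
v = v₀ + at → t = (0 − 25.5) / -10 = 2.55 s
v² = v₀² + 2aΔx → Δx = (0² − 25.5²)/(2·-10) = 32.5 m

Phase 2 (falling): v₀ = 0 m/s, a = -10 m/s².
Falls 32.5 m from rest: t = √(2·32.5/10) = 2.55 s; v = g·t = 25.5 m/s.
Total time = 2.55 + 2.55 = 5.10 s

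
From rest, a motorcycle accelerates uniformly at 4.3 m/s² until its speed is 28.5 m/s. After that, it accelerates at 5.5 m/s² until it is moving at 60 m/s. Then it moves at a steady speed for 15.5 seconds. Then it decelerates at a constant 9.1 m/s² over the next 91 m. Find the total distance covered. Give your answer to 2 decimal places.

Phase 1 (accelerating): v₀ = 0 m/s, a = 4.3 m/s².
v = v₀ + at → t = (28.5 − 0) / 4.3 = 6.63 s
v² = v₀² + 2aΔx → Δx = (28.5² − 0²)/(2·4.3) = 94.4 m

Phase 2 (accelerating): v₀ = 28.5 m/s, a = 5.5 m/s².
v = v₀ + at → t = (60 − 28.5) / 5.5 = 5.73 s
v² = v₀² + 2aΔx → Δx = (60² − 28.5²)/(2·5.5) = 253 m

Phase 3 (constant speed): v₀ = 60.0 m/s, a = 0 m/s².
v = v₀ + at = 60.0 + (0)(15.5) = 60.0 m/s
Δx = v₀t + ½at² = 60.0·15.5 + 0.5·0·15.5² = 930 m

Phase 4 (decelerating): v₀ = 60.0 m/s, a = -9.1 m/s².
v² = v₀² + 2aΔx = 60.0² + 2·-9.1·91 = 1940 → v = 44.1 m/s
t = (v − v₀)/a = (44.1 − 60.0)/-9.1 = 1.75 s
Total distance = 94.4 + 253 + 930 + 91.0 = 1370 m

1368.88 m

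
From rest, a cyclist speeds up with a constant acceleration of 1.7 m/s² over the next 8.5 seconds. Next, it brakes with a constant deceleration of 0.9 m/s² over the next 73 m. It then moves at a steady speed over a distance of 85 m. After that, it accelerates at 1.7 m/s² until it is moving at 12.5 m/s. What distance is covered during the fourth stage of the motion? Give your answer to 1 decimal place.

Phase 1 (accelerating): v₀ = 0 m/s, a = 1.7 m/s².
v = v₀ + at = 0 + (1.7)(8.5) = 14.4 m/s
Δx = v₀t + ½at² = 0·8.5 + 0.5·1.7·8.5² = 61.4 m

Phase 2 (decelerating): v₀ = 14.4 m/s, a = -0.9 m/s².
v² = v₀² + 2aΔx = 14.4² + 2·-0.9·73 = 77.4 → v = 8.80 m/s
t = (v − v₀)/a = (8.80 − 14.4)/-0.9 = 6.28 s

Phase 3 (constant speed): v₀ = 8.80 m/s, a = 0 m/s².
Constant speed: t = d/v = 85/8.80 = 9.66 s

Phase 4 (accelerating): v₀ = 8.80 m/s, a = 1.7 m/s².
v = v₀ + at → t = (12.5 − 8.80) / 1.7 = 2.18 s
v² = v₀² + 2aΔx → Δx = (12.5² − 8.80²)/(2·1.7) = 23.2 m
Distance in phase 4 = 23.2 m

23.2 m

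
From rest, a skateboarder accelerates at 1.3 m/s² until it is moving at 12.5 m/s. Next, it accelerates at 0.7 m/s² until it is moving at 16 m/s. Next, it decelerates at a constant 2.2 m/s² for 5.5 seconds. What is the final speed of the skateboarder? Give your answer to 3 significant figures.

3.90 m/s

Phase 1 (accelerating): v₀ = 0 m/s, a = 1.3 m/s².
v = v₀ + at → t = (12.5 − 0) / 1.3 = 9.62 s
v² = v₀² + 2aΔx → Δx = (12.5² − 0²)/(2·1.3) = 60.1 m

Phase 2 (accelerating): v₀ = 12.5 m/s, a = 0.7 m/s².
v = v₀ + at → t = (16 − 12.5) / 0.7 = 5.00 s
v² = v₀² + 2aΔx → Δx = (16² − 12.5²)/(2·0.7) = 71.2 m

Phase 3 (decelerating): v₀ = 16.0 m/s, a = -2.2 m/s².
v = v₀ + at = 16.0 + (-2.2)(5.5) = 3.90 m/s
Δx = v₀t + ½at² = 16.0·5.5 + 0.5·-2.2·5.5² = 54.7 m
Final speed = 3.90 m/s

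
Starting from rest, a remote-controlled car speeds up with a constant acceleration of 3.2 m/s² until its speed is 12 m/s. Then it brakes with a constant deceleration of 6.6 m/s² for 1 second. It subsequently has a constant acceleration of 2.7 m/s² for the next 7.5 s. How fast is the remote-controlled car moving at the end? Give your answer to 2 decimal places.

25.65 m/s

Phase 1 (accelerating): v₀ = 0 m/s, a = 3.2 m/s².
v = v₀ + at → t = (12 − 0) / 3.2 = 3.75 s
v² = v₀² + 2aΔx → Δx = (12² − 0²)/(2·3.2) = 22.5 m

Phase 2 (decelerating): v₀ = 12.0 m/s, a = -6.6 m/s².
v = v₀ + at = 12.0 + (-6.6)(1) = 5.40 m/s
Δx = v₀t + ½at² = 12.0·1 + 0.5·-6.6·1² = 8.70 m

Phase 3 (accelerating): v₀ = 5.40 m/s, a = 2.7 m/s².
v = v₀ + at = 5.40 + (2.7)(7.5) = 25.6 m/s
Δx = v₀t + ½at² = 5.40·7.5 + 0.5·2.7·7.5² = 116 m
Final speed = 25.6 m/s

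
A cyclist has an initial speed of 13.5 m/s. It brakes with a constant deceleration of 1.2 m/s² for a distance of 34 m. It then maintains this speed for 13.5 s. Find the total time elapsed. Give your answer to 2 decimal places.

16.39 s

Phase 1 (decelerating): v₀ = 13.5 m/s, a = -1.2 m/s².
v² = v₀² + 2aΔx = 13.5² + 2·-1.2·34 = 101 → v = 10.0 m/s
t = (v − v₀)/a = (10.0 − 13.5)/-1.2 = 2.89 s

Phase 2 (constant speed): v₀ = 10.0 m/s, a = 0 m/s².
v = v₀ + at = 10.0 + (0)(13.5) = 10.0 m/s
Δx = v₀t + ½at² = 10.0·13.5 + 0.5·0·13.5² = 135 m
Total time = 2.89 + 13.5 = 16.4 s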